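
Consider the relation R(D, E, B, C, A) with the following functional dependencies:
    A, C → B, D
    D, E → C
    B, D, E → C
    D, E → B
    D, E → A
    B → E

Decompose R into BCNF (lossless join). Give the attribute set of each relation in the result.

Candidate keys of the original relation: {A, C}, {B, D}, {D, E}.
{A, B, C, D, E}: {B} determines {B, E} here but is not a superkey — split on B → E, giving {B, E} and {A, B, C, D}.
{B, E} is in BCNF.
{A, B, C, D} is in BCNF.

{A, B, C, D}; {B, E}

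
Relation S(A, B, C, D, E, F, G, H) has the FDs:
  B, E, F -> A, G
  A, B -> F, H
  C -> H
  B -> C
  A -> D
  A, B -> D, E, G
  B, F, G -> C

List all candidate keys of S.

No FD produces {B}, so it must be in every candidate key.
{A, B}⁺ = {A, B, C, D, E, F, G, H}, which is every attribute, so {A, B} is a candidate key.
{B, E, F}⁺ = {A, B, C, D, E, F, G, H}, which is every attribute, so {B, E, F} is a candidate key.
These are minimal and exhaustive — every other superkey contains one of them.

{A, B}, {B, E, F}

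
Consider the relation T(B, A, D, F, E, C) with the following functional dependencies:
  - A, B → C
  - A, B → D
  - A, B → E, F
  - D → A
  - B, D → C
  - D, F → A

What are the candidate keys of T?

{A, B}, {B, D}

{B} never appears on the right of any FD, so every key must include it.
Closure of {A, B} is {A, B, C, D, E, F}, the whole schema; {A, B} is a candidate key.
Closure of {B, D} is {A, B, C, D, E, F}, the whole schema; {B, D} is a candidate key.
These are minimal and exhaustive — every other superkey contains one of them.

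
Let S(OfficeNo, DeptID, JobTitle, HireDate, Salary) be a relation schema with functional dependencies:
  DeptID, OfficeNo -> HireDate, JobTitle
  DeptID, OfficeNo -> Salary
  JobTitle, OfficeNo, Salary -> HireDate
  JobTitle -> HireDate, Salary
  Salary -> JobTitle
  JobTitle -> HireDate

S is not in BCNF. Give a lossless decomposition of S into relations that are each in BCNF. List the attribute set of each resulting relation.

{DeptID, JobTitle, OfficeNo}; {HireDate, JobTitle, Salary}

Candidate key of the original relation: {DeptID, OfficeNo}.
In {DeptID, HireDate, JobTitle, OfficeNo, Salary}, {JobTitle, OfficeNo, Salary} is not a superkey ({JobTitle, OfficeNo, Salary}⁺ restricted to this set is {HireDate, JobTitle, OfficeNo, Salary}), so split on JobTitle, OfficeNo, Salary -> HireDate into {HireDate, JobTitle, OfficeNo, Salary} and {DeptID, JobTitle, OfficeNo, Salary}.
In {HireDate, JobTitle, OfficeNo, Salary}, {JobTitle} is not a superkey ({JobTitle}⁺ restricted to this set is {HireDate, JobTitle, Salary}), so split on JobTitle -> HireDate, Salary into {HireDate, JobTitle, Salary} and {JobTitle, OfficeNo}.
{HireDate, JobTitle, Salary} has no BCNF violation.
{JobTitle, OfficeNo} has no BCNF violation.
In {DeptID, JobTitle, OfficeNo, Salary}, {JobTitle} is not a superkey ({JobTitle}⁺ restricted to this set is {JobTitle, Salary}), so split on JobTitle -> Salary into {JobTitle, Salary} and {DeptID, JobTitle, OfficeNo}.
{JobTitle, Salary} has no BCNF violation.
{DeptID, JobTitle, OfficeNo} has no BCNF violation.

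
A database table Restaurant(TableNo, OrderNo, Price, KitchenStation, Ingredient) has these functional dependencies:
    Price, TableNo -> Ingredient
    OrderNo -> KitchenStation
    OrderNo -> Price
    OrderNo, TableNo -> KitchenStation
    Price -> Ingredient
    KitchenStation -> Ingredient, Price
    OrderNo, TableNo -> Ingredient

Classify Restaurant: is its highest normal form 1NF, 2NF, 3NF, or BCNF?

1NF

Candidate key: {OrderNo, TableNo}. Prime attributes: {OrderNo, TableNo}.
For Price, TableNo -> Ingredient we have {Price, TableNo}⁺ = {Ingredient, Price, TableNo}; {Price, TableNo} is not a superkey, so BCNF fails.
Price, TableNo -> Ingredient has non-prime {Ingredient} on the right and a non-superkey on the left, so 3NF fails.
{OrderNo} is a proper subset of the key {OrderNo, TableNo}, and {OrderNo}⁺ contains the non-prime attributes {Ingredient, KitchenStation, Price} — a partial dependency, so 2NF is violated.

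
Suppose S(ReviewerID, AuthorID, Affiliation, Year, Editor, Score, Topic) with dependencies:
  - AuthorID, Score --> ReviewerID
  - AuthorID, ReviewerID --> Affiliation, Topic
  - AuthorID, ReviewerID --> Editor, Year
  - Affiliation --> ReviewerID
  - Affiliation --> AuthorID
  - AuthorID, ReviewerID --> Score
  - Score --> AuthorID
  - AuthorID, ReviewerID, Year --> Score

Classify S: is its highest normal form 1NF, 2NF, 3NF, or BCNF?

BCNF

Candidate keys: {Affiliation}, {AuthorID, ReviewerID}, {Score}. Prime attributes: {Affiliation, AuthorID, ReviewerID, Score}.
Every FD has a superkey on the left, so the relation is in BCNF.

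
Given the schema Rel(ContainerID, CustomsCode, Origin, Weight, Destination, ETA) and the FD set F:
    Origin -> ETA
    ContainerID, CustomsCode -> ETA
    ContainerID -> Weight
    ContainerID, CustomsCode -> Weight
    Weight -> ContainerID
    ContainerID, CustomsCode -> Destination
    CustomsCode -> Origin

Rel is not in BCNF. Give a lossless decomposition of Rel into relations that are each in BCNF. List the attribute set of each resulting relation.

Candidate keys of the original relation: {ContainerID, CustomsCode}, {CustomsCode, Weight}.
{ContainerID, CustomsCode, Destination, ETA, Origin, Weight}: {Origin} determines {ETA, Origin} here but is not a superkey — split on Origin -> ETA, giving {ETA, Origin} and {ContainerID, CustomsCode, Destination, Origin, Weight}.
{ETA, Origin} has no BCNF violation.
{ContainerID, CustomsCode, Destination, Origin, Weight}: {ContainerID} determines {ContainerID, Weight} here but is not a superkey — split on ContainerID -> Weight, giving {ContainerID, Weight} and {ContainerID, CustomsCode, Destination, Origin}.
{ContainerID, Weight} has no BCNF violation.
{ContainerID, CustomsCode, Destination, Origin}: {CustomsCode} determines {CustomsCode, Origin} here but is not a superkey — split on CustomsCode -> Origin, giving {CustomsCode, Origin} and {ContainerID, CustomsCode, Destination}.
{CustomsCode, Origin} has no BCNF violation.
{ContainerID, CustomsCode, Destination} has no BCNF violation.

{ContainerID, CustomsCode, Destination}; {ContainerID, Weight}; {CustomsCode, Origin}; {ETA, Origin}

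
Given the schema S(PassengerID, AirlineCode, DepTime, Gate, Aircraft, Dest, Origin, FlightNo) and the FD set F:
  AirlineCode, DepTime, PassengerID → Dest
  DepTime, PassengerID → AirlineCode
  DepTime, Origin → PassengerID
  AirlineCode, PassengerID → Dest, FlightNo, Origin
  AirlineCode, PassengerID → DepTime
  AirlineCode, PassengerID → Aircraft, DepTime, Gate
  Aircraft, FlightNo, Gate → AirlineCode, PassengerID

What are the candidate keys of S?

{AirlineCode, PassengerID}⁺ = {Aircraft, AirlineCode, DepTime, Dest, FlightNo, Gate, Origin, PassengerID}, which is every attribute, so {AirlineCode, PassengerID} is a candidate key.
{DepTime, Origin}⁺ = {Aircraft, AirlineCode, DepTime, Dest, FlightNo, Gate, Origin, PassengerID}, which is every attribute, so {DepTime, Origin} is a candidate key.
{DepTime, PassengerID}⁺ = {Aircraft, AirlineCode, DepTime, Dest, FlightNo, Gate, Origin, PassengerID}, which is every attribute, so {DepTime, PassengerID} is a candidate key.
{Aircraft, FlightNo, Gate}⁺ = {Aircraft, AirlineCode, DepTime, Dest, FlightNo, Gate, Origin, PassengerID}, which is every attribute, so {Aircraft, FlightNo, Gate} is a candidate key.
These are minimal and exhaustive — every other superkey contains one of them.

{Aircraft, FlightNo, Gate}, {AirlineCode, PassengerID}, {DepTime, Origin}, {DepTime, PassengerID}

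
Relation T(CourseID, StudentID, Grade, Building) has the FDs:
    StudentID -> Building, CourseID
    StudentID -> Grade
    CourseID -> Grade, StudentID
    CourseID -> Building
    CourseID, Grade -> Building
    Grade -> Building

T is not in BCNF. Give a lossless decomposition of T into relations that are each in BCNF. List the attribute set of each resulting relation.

Candidate keys of the original relation: {CourseID}, {StudentID}.
Within {Building, CourseID, Grade, StudentID}: {Grade}⁺ ∩ {Building, CourseID, Grade, StudentID} = {Building, Grade}, not the whole set, so Grade -> Building violates BCNF; decompose into {Building, Grade} and {CourseID, Grade, StudentID}.
{Building, Grade}: every determinant is a superkey — BCNF.
{CourseID, Grade, StudentID}: every determinant is a superkey — BCNF.

{Building, Grade}; {CourseID, Grade, StudentID}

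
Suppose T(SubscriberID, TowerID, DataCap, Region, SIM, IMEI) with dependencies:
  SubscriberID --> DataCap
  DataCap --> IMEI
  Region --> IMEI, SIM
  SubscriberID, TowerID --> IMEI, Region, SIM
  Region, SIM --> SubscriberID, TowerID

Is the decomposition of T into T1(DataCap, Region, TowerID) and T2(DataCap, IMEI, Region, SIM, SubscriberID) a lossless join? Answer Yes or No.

Yes

Common attributes: {DataCap, Region}; their closure is {DataCap, IMEI, Region, SIM, SubscriberID, TowerID}.
Since T1 ⊆ {DataCap, IMEI, Region, SIM, SubscriberID, TowerID}, the intersection is a superkey of T1; the decomposition is lossless.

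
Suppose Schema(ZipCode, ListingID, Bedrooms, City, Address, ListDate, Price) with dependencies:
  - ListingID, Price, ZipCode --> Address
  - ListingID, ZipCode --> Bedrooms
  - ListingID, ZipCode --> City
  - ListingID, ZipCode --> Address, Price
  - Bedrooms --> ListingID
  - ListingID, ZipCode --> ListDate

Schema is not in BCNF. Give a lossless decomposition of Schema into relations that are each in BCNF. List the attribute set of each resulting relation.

{Address, Bedrooms, City, ListDate, Price, ZipCode}; {Bedrooms, ListingID}

Candidate keys of the original relation: {Bedrooms, ZipCode}, {ListingID, ZipCode}.
In {Address, Bedrooms, City, ListDate, ListingID, Price, ZipCode}, {Bedrooms} is not a superkey ({Bedrooms}⁺ restricted to this set is {Bedrooms, ListingID}), so split on Bedrooms --> ListingID into {Bedrooms, ListingID} and {Address, Bedrooms, City, ListDate, Price, ZipCode}.
{Bedrooms, ListingID} has no BCNF violation.
{Address, Bedrooms, City, ListDate, Price, ZipCode} has no BCNF violation.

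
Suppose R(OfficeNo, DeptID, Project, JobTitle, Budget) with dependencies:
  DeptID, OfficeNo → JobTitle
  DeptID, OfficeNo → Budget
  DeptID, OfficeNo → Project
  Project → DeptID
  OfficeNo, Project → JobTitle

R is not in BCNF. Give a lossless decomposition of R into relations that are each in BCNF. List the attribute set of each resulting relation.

{Budget, JobTitle, OfficeNo, Project}; {DeptID, Project}

Candidate keys of the original relation: {DeptID, OfficeNo}, {OfficeNo, Project}.
In {Budget, DeptID, JobTitle, OfficeNo, Project}, {Project} is not a superkey ({Project}⁺ restricted to this set is {DeptID, Project}), so split on Project → DeptID into {DeptID, Project} and {Budget, JobTitle, OfficeNo, Project}.
{DeptID, Project} is in BCNF.
{Budget, JobTitle, OfficeNo, Project} is in BCNF.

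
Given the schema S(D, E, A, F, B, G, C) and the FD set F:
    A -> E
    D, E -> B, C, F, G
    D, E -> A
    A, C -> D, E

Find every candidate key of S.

{A, C}, {A, D}, {D, E}

{A, C}⁺ = {A, B, C, D, E, F, G} — all of the relation — so {A, C} is a candidate key.
{A, D}⁺ = {A, B, C, D, E, F, G} — all of the relation — so {A, D} is a candidate key.
{D, E}⁺ = {A, B, C, D, E, F, G} — all of the relation — so {D, E} is a candidate key.
No proper subset of any of these is a key, and no other minimal superkey exists.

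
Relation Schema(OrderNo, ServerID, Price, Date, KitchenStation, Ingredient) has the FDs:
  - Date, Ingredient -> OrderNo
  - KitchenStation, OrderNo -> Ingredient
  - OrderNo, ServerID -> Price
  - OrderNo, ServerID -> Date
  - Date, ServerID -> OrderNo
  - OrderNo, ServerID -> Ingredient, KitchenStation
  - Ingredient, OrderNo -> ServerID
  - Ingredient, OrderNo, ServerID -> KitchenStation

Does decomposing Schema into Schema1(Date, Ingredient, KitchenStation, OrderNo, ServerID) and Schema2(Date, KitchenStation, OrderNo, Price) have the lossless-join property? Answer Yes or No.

The shared attributes are {Date, KitchenStation, OrderNo} and {Date, KitchenStation, OrderNo}⁺ = {Date, Ingredient, KitchenStation, OrderNo, Price, ServerID}.
This includes all of Schema1, so the common attributes are a superkey of Schema1 — the join is lossless.

Yes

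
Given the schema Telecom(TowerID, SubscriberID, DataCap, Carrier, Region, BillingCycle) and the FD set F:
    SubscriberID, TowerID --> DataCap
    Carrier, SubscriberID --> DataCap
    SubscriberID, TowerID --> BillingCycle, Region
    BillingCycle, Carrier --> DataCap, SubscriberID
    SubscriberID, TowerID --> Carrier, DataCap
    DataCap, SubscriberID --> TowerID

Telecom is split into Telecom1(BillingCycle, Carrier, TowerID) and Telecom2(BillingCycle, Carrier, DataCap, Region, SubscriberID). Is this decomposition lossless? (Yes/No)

Yes

The shared attributes are {BillingCycle, Carrier} and {BillingCycle, Carrier}⁺ = {BillingCycle, Carrier, DataCap, Region, SubscriberID, TowerID}.
Since Telecom1 ⊆ {BillingCycle, Carrier, DataCap, Region, SubscriberID, TowerID}, the intersection is a superkey of Telecom1; the decomposition is lossless.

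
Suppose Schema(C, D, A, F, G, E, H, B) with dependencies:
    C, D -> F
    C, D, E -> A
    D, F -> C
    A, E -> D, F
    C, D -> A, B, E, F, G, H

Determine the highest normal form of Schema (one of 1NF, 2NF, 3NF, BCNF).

Candidate keys: {A, E}, {C, D}, {D, F}. Prime attributes: {A, C, D, E, F}.
Every FD has a superkey on the left, so the relation is in BCNF.

BCNF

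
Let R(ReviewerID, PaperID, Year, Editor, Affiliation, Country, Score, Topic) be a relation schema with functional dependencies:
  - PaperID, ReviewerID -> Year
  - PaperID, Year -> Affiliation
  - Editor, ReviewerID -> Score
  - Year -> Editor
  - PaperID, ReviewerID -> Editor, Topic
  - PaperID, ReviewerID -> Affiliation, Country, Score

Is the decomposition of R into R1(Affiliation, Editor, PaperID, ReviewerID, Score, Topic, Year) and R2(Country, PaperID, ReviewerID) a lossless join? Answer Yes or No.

Yes

The shared attributes are {PaperID, ReviewerID} and {PaperID, ReviewerID}⁺ = {Affiliation, Country, Editor, PaperID, ReviewerID, Score, Topic, Year}.
R1 is contained in that closure, so R1 ∩ R2 -> R1 holds and the join is lossless.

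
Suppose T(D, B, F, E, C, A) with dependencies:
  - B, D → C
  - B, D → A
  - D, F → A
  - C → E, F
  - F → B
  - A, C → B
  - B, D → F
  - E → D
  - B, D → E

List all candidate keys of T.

{C}⁺ = {A, B, C, D, E, F} — all of the relation — so {C} is a candidate key.
{B, D}⁺ = {A, B, C, D, E, F} — all of the relation — so {B, D} is a candidate key.
{B, E}⁺ = {A, B, C, D, E, F} — all of the relation — so {B, E} is a candidate key.
{D, F}⁺ = {A, B, C, D, E, F} — all of the relation — so {D, F} is a candidate key.
{E, F}⁺ = {A, B, C, D, E, F} — all of the relation — so {E, F} is a candidate key.
Any other superkey properly contains one of these, so there are no further candidate keys.

{B, D}, {B, E}, {C}, {D, F}, {E, F}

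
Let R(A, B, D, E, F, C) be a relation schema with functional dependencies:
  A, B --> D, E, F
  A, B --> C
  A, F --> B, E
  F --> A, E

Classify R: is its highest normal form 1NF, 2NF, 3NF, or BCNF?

Candidate keys: {A, B}, {F}. Prime attributes: {A, B, F}.
Every FD has a superkey on the left, so the relation is in BCNF.

BCNF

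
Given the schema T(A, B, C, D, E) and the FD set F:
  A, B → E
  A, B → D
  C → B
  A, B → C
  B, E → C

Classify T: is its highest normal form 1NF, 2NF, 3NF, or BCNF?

3NF

Candidate keys: {A, B}, {A, C}. Prime attributes: {A, B, C}.
C → B breaks BCNF: {C}⁺ = {B, C}, so {C} is not a superkey.
Its right-hand attributes {B} are all prime, as are those of every other non-superkey FD — the relation is in 3NF.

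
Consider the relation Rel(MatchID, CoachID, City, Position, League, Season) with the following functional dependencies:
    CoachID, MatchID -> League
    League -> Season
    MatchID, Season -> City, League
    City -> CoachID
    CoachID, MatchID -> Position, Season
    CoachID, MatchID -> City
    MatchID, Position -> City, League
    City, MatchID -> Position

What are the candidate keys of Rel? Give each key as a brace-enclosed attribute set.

{City, MatchID}, {CoachID, MatchID}, {League, MatchID}, {MatchID, Position}, {MatchID, Season}

Attributes never on any right-hand side: {MatchID} — every candidate key must contain it.
{City, MatchID} is a candidate key since {City, MatchID}⁺ = {City, CoachID, League, MatchID, Position, Season} covers every attribute.
{CoachID, MatchID} is a candidate key since {CoachID, MatchID}⁺ = {City, CoachID, League, MatchID, Position, Season} covers every attribute.
{League, MatchID} is a candidate key since {League, MatchID}⁺ = {City, CoachID, League, MatchID, Position, Season} covers every attribute.
{MatchID, Position} is a candidate key since {MatchID, Position}⁺ = {City, CoachID, League, MatchID, Position, Season} covers every attribute.
{MatchID, Season} is a candidate key since {MatchID, Season}⁺ = {City, CoachID, League, MatchID, Position, Season} covers every attribute.
These are minimal and exhaustive — every other superkey contains one of them.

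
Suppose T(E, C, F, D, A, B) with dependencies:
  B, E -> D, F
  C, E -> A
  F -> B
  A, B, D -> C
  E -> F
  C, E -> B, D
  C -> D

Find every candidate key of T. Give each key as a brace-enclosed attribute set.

No FD produces {E}, so it must be in every candidate key.
Closure of {A, E} is {A, B, C, D, E, F}, the whole schema; {A, E} is a candidate key.
Closure of {C, E} is {A, B, C, D, E, F}, the whole schema; {C, E} is a candidate key.
Any other superkey properly contains one of these, so there are no further candidate keys.

{A, E}, {C, E}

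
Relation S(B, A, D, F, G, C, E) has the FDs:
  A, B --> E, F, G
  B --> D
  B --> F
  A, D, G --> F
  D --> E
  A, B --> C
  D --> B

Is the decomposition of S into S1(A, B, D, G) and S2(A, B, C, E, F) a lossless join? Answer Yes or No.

Yes

Common attributes: {A, B}; their closure is {A, B, C, D, E, F, G}.
Since S1 ⊆ {A, B, C, D, E, F, G}, the intersection is a superkey of S1; the decomposition is lossless.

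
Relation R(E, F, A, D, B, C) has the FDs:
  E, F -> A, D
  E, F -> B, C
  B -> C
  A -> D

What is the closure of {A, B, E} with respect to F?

Start with {A, B, E}.
B -> C applies; add {C} → now {A, B, C, E}.
A -> D applies; add {D} → now {A, B, C, D, E}.
No further FD applies.

{A, B, C, D, E}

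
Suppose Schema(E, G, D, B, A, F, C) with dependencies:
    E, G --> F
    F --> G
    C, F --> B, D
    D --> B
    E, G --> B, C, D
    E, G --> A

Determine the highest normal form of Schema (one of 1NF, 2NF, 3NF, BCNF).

2NF

Candidate keys: {E, F}, {E, G}. Prime attributes: {E, F, G}.
For F --> G we have {F}⁺ = {F, G}; {F} is not a superkey, so BCNF fails.
C, F --> B, D has non-prime {B, D} on the right and a non-superkey on the left, so 3NF fails.
No non-prime attribute depends on a proper subset of any candidate key, so 2NF holds.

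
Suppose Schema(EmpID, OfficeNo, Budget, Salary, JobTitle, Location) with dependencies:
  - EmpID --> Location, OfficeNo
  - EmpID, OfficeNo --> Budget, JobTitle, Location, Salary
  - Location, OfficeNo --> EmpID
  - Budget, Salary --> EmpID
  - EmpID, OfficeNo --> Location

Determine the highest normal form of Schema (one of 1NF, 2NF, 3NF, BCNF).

BCNF

Candidate keys: {Budget, Salary}, {EmpID}, {Location, OfficeNo}. Prime attributes: {Budget, EmpID, Location, OfficeNo, Salary}.
The left-hand side of every FD is a superkey, so BCNF is satisfied.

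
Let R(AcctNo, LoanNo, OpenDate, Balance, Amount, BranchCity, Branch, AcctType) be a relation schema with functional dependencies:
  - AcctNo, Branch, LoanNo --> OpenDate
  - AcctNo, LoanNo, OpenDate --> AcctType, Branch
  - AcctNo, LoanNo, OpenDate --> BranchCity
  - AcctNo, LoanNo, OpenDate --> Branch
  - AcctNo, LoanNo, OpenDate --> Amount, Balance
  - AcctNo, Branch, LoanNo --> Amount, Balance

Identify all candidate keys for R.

{AcctNo, Branch, LoanNo}, {AcctNo, LoanNo, OpenDate}

Attributes never on any right-hand side: {AcctNo, LoanNo} — every candidate key must contain all of them.
{AcctNo, Branch, LoanNo}⁺ = {AcctNo, AcctType, Amount, Balance, Branch, BranchCity, LoanNo, OpenDate}, which is every attribute, so {AcctNo, Branch, LoanNo} is a candidate key.
{AcctNo, LoanNo, OpenDate}⁺ = {AcctNo, AcctType, Amount, Balance, Branch, BranchCity, LoanNo, OpenDate}, which is every attribute, so {AcctNo, LoanNo, OpenDate} is a candidate key.
These are minimal and exhaustive — every other superkey contains one of them.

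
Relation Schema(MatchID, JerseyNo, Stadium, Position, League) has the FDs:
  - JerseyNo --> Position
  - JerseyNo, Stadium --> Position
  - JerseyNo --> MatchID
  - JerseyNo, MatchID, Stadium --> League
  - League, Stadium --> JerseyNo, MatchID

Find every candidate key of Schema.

{JerseyNo, Stadium}, {League, Stadium}

Attributes never on any right-hand side: {Stadium} — every candidate key must contain it.
{JerseyNo, Stadium} is a candidate key since {JerseyNo, Stadium}⁺ = {JerseyNo, League, MatchID, Position, Stadium} covers every attribute.
{League, Stadium} is a candidate key since {League, Stadium}⁺ = {JerseyNo, League, MatchID, Position, Stadium} covers every attribute.
Any other superkey properly contains one of these, so there are no further candidate keys.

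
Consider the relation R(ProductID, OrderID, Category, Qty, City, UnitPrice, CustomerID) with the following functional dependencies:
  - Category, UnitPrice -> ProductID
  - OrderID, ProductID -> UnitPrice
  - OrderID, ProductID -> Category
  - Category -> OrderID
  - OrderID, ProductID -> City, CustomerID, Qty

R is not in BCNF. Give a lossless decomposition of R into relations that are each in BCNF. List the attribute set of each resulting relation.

Candidate keys of the original relation: {Category, ProductID}, {Category, UnitPrice}, {OrderID, ProductID}.
Within {Category, City, CustomerID, OrderID, ProductID, Qty, UnitPrice}: {Category}⁺ ∩ {Category, City, CustomerID, OrderID, ProductID, Qty, UnitPrice} = {Category, OrderID}, not the whole set, so Category -> OrderID violates BCNF; decompose into {Category, OrderID} and {Category, City, CustomerID, ProductID, Qty, UnitPrice}.
{Category, OrderID} is in BCNF.
{Category, City, CustomerID, ProductID, Qty, UnitPrice} is in BCNF.

{Category, City, CustomerID, ProductID, Qty, UnitPrice}; {Category, OrderID}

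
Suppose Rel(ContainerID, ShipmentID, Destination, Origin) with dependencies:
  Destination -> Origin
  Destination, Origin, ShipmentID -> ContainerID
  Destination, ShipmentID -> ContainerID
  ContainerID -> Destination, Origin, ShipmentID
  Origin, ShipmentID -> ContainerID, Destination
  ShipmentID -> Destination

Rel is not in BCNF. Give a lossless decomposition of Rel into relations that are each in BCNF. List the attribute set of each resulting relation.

Candidate keys of the original relation: {ContainerID}, {ShipmentID}.
In {ContainerID, Destination, Origin, ShipmentID}, {Destination} is not a superkey ({Destination}⁺ restricted to this set is {Destination, Origin}), so split on Destination -> Origin into {Destination, Origin} and {ContainerID, Destination, ShipmentID}.
{Destination, Origin}: every determinant is a superkey — BCNF.
{ContainerID, Destination, ShipmentID}: every determinant is a superkey — BCNF.

{ContainerID, Destination, ShipmentID}; {Destination, Origin}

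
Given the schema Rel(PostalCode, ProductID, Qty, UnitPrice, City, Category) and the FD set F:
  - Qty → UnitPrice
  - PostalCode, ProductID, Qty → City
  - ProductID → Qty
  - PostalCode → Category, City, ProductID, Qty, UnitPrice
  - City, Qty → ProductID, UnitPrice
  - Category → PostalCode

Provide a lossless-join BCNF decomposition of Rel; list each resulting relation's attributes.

{Category, City, PostalCode, ProductID}; {ProductID, Qty}; {Qty, UnitPrice}

Candidate keys of the original relation: {Category}, {PostalCode}.
{Category, City, PostalCode, ProductID, Qty, UnitPrice}: {Qty} determines {Qty, UnitPrice} here but is not a superkey — split on Qty → UnitPrice, giving {Qty, UnitPrice} and {Category, City, PostalCode, ProductID, Qty}.
{Qty, UnitPrice} is in BCNF.
{Category, City, PostalCode, ProductID, Qty}: {ProductID} determines {ProductID, Qty} here but is not a superkey — split on ProductID → Qty, giving {ProductID, Qty} and {Category, City, PostalCode, ProductID}.
{ProductID, Qty} is in BCNF.
{Category, City, PostalCode, ProductID} is in BCNF.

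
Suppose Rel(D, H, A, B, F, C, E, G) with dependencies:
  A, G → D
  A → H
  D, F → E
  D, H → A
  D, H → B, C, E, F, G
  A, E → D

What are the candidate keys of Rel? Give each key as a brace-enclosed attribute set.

{A, D}⁺ = {A, B, C, D, E, F, G, H}, which is every attribute, so {A, D} is a candidate key.
{A, E}⁺ = {A, B, C, D, E, F, G, H}, which is every attribute, so {A, E} is a candidate key.
{A, G}⁺ = {A, B, C, D, E, F, G, H}, which is every attribute, so {A, G} is a candidate key.
{D, H}⁺ = {A, B, C, D, E, F, G, H}, which is every attribute, so {D, H} is a candidate key.
These are minimal and exhaustive — every other superkey contains one of them.

{A, D}, {A, E}, {A, G}, {D, H}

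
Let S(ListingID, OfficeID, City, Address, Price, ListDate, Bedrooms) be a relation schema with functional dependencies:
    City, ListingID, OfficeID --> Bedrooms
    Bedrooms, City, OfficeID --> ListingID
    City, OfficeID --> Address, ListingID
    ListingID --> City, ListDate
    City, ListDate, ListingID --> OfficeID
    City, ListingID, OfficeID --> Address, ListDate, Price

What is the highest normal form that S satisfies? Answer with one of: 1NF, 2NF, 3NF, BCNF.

Candidate keys: {City, OfficeID}, {ListingID}. Prime attributes: {City, ListingID, OfficeID}.
Every FD has a superkey on the left, so the relation is in BCNF.

BCNF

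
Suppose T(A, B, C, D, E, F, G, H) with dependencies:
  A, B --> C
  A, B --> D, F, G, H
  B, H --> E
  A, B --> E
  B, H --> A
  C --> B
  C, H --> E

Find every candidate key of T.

{A, B}, {A, C}, {B, H}, {C, H}

{A, B}⁺ = {A, B, C, D, E, F, G, H} — all of the relation — so {A, B} is a candidate key.
{A, C}⁺ = {A, B, C, D, E, F, G, H} — all of the relation — so {A, C} is a candidate key.
{B, H}⁺ = {A, B, C, D, E, F, G, H} — all of the relation — so {B, H} is a candidate key.
{C, H}⁺ = {A, B, C, D, E, F, G, H} — all of the relation — so {C, H} is a candidate key.
No proper subset of any of these is a key, and no other minimal superkey exists.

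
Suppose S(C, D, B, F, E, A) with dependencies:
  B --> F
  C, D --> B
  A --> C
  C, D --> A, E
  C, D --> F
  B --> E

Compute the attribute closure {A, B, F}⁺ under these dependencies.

Start with {A, B, F}.
A --> C applies; add {C} → now {A, B, C, F}.
B --> E applies; add {E} → now {A, B, C, E, F}.
No further FD applies.

{A, B, C, E, F}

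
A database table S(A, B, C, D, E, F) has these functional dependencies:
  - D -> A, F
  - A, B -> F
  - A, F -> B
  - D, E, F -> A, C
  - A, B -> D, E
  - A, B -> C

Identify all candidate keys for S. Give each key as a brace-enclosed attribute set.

{D} is a candidate key since {D}⁺ = {A, B, C, D, E, F} covers every attribute.
{A, B} is a candidate key since {A, B}⁺ = {A, B, C, D, E, F} covers every attribute.
{A, F} is a candidate key since {A, F}⁺ = {A, B, C, D, E, F} covers every attribute.
These are minimal and exhaustive — every other superkey contains one of them.

{A, B}, {A, F}, {D}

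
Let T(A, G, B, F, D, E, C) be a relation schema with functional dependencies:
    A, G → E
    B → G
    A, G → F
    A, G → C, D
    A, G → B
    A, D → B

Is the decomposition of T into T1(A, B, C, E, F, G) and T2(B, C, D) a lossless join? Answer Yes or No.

Common attributes: {B, C}; their closure is {B, C, G}.
Neither T1 nor T2 is contained in that closure, so the decomposition is lossy.

No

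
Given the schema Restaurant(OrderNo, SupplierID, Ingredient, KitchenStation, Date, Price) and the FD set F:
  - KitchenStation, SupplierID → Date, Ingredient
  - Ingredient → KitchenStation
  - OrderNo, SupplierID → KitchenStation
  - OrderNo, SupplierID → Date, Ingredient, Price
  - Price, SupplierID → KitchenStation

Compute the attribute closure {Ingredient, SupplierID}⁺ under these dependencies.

Start with {Ingredient, SupplierID}.
Ingredient → KitchenStation applies; add {KitchenStation} → now {Ingredient, KitchenStation, SupplierID}.
KitchenStation, SupplierID → Date, Ingredient applies; add {Date} → now {Date, Ingredient, KitchenStation, SupplierID}.
No further FD applies.

{Date, Ingredient, KitchenStation, SupplierID}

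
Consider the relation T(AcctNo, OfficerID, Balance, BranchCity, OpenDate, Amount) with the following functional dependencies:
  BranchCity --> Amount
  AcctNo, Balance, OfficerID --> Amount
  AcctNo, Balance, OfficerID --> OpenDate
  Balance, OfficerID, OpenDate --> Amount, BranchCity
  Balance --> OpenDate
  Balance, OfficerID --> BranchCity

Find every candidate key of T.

{AcctNo, Balance, OfficerID}

Attributes never on any right-hand side: {AcctNo, Balance, OfficerID} — every candidate key must contain all of them.
Closure of {AcctNo, Balance, OfficerID} is {AcctNo, Amount, Balance, BranchCity, OfficerID, OpenDate}, the whole schema; {AcctNo, Balance, OfficerID} is a candidate key.
No smaller or unrelated set reaches every attribute, so there are no other keys.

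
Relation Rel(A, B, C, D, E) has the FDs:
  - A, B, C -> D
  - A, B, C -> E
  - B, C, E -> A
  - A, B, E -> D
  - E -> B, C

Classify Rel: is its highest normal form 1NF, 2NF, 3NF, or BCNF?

BCNF

Candidate keys: {A, B, C}, {E}. Prime attributes: {A, B, C, E}.
The left-hand side of every FD is a superkey, so BCNF is satisfied.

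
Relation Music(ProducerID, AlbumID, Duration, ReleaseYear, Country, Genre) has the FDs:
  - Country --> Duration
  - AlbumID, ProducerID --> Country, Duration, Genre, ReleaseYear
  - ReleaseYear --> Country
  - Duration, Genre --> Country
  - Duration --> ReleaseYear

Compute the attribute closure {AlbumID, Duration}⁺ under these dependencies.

{AlbumID, Country, Duration, ReleaseYear}

Start with {AlbumID, Duration}.
Duration --> ReleaseYear applies; add {ReleaseYear} → now {AlbumID, Duration, ReleaseYear}.
ReleaseYear --> Country applies; add {Country} → now {AlbumID, Country, Duration, ReleaseYear}.
No further FD applies.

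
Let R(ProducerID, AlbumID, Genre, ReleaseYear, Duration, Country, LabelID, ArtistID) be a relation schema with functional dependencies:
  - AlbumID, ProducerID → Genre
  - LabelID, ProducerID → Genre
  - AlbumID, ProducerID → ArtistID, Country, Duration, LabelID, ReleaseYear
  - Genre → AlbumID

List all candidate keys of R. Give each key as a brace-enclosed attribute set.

{AlbumID, ProducerID}, {Genre, ProducerID}, {LabelID, ProducerID}

No FD produces {ProducerID}, so it must be in every candidate key.
Closure of {AlbumID, ProducerID} is {AlbumID, ArtistID, Country, Duration, Genre, LabelID, ProducerID, ReleaseYear}, the whole schema; {AlbumID, ProducerID} is a candidate key.
Closure of {Genre, ProducerID} is {AlbumID, ArtistID, Country, Duration, Genre, LabelID, ProducerID, ReleaseYear}, the whole schema; {Genre, ProducerID} is a candidate key.
Closure of {LabelID, ProducerID} is {AlbumID, ArtistID, Country, Duration, Genre, LabelID, ProducerID, ReleaseYear}, the whole schema; {LabelID, ProducerID} is a candidate key.
Any other superkey properly contains one of these, so there are no further candidate keys.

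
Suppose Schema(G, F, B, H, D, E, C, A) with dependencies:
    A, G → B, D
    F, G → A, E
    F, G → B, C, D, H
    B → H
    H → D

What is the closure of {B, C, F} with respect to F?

Start with {B, C, F}.
B → H applies; add {H} → now {B, C, F, H}.
H → D applies; add {D} → now {B, C, D, F, H}.
No further FD applies.

{B, C, D, F, H}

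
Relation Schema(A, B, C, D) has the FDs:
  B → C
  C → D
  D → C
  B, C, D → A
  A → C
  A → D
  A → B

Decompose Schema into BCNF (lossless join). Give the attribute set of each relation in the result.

Candidate keys of the original relation: {A}, {B}.
{A, B, C, D}: {C} determines {C, D} here but is not a superkey — split on C → D, giving {C, D} and {A, B, C}.
{C, D}: every determinant is a superkey — BCNF.
{A, B, C}: every determinant is a superkey — BCNF.

{A, B, C}; {C, D}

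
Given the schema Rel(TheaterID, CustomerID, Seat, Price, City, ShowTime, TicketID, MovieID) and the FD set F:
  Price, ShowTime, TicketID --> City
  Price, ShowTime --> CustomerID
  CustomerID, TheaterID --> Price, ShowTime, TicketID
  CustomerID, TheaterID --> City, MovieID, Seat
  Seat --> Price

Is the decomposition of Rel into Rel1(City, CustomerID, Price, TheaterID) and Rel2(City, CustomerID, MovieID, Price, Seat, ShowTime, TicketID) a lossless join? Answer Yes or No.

No

The shared attributes are {City, CustomerID, Price} and {City, CustomerID, Price}⁺ = {City, CustomerID, Price}.
Rel1 ⊄ {City, CustomerID, Price} and Rel2 ⊄ {City, CustomerID, Price}, so the split is lossy.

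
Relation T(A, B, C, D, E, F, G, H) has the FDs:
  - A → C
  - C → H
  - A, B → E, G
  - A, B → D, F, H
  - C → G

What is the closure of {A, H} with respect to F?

{A, C, G, H}

Start with {A, H}.
A → C applies; add {C} → now {A, C, H}.
C → G applies; add {G} → now {A, C, G, H}.
No further FD applies.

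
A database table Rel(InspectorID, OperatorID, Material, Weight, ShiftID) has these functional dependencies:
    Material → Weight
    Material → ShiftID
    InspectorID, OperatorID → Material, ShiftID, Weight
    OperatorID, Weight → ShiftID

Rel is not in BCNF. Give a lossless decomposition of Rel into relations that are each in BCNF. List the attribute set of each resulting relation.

Candidate key of the original relation: {InspectorID, OperatorID}.
{InspectorID, Material, OperatorID, ShiftID, Weight}: {Material} determines {Material, ShiftID, Weight} here but is not a superkey — split on Material → ShiftID, Weight, giving {Material, ShiftID, Weight} and {InspectorID, Material, OperatorID}.
{Material, ShiftID, Weight}: every determinant is a superkey — BCNF.
{InspectorID, Material, OperatorID}: every determinant is a superkey — BCNF.

{InspectorID, Material, OperatorID}; {Material, ShiftID, Weight}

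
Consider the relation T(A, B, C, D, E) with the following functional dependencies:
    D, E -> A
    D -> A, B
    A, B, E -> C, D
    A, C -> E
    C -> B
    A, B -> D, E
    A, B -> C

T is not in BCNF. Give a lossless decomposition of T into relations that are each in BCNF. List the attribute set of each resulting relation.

{A, C, D, E}; {B, C}

Candidate keys of the original relation: {A, B}, {A, C}, {D}.
Within {A, B, C, D, E}: {C}⁺ ∩ {A, B, C, D, E} = {B, C}, not the whole set, so C -> B violates BCNF; decompose into {B, C} and {A, C, D, E}.
{B, C}: every determinant is a superkey — BCNF.
{A, C, D, E}: every determinant is a superkey — BCNF.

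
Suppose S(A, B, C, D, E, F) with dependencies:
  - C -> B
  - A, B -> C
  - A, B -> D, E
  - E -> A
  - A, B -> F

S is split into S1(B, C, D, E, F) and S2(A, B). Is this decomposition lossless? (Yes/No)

No

S1 ∩ S2 = {B}; its closure under F is {B}.
The closure covers neither S1 nor S2 entirely; the join is not lossless.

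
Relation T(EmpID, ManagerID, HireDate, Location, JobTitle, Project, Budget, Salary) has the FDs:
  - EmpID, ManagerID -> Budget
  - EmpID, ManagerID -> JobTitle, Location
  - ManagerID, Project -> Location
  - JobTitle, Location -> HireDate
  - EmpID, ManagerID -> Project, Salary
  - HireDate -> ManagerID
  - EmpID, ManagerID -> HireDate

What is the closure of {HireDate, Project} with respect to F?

Start with {HireDate, Project}.
HireDate -> ManagerID applies; add {ManagerID} → now {HireDate, ManagerID, Project}.
ManagerID, Project -> Location applies; add {Location} → now {HireDate, Location, ManagerID, Project}.
No further FD applies.

{HireDate, Location, ManagerID, Project}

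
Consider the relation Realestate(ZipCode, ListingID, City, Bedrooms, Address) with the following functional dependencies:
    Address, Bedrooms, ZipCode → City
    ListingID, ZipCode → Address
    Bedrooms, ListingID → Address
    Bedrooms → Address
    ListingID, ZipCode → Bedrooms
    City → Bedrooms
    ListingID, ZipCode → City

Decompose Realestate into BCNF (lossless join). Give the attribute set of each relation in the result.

Candidate key of the original relation: {ListingID, ZipCode}.
Within {Address, Bedrooms, City, ListingID, ZipCode}: {Address, Bedrooms, ZipCode}⁺ ∩ {Address, Bedrooms, City, ListingID, ZipCode} = {Address, Bedrooms, City, ZipCode}, not the whole set, so Address, Bedrooms, ZipCode → City violates BCNF; decompose into {Address, Bedrooms, City, ZipCode} and {Address, Bedrooms, ListingID, ZipCode}.
Within {Address, Bedrooms, City, ZipCode}: {Bedrooms}⁺ ∩ {Address, Bedrooms, City, ZipCode} = {Address, Bedrooms}, not the whole set, so Bedrooms → Address violates BCNF; decompose into {Address, Bedrooms} and {Bedrooms, City, ZipCode}.
{Address, Bedrooms} is in BCNF.
Within {Bedrooms, City, ZipCode}: {City}⁺ ∩ {Bedrooms, City, ZipCode} = {Bedrooms, City}, not the whole set, so City → Bedrooms violates BCNF; decompose into {Bedrooms, City} and {City, ZipCode}.
{Bedrooms, City} is in BCNF.
{City, ZipCode} is in BCNF.
Within {Address, Bedrooms, ListingID, ZipCode}: {Bedrooms, ListingID}⁺ ∩ {Address, Bedrooms, ListingID, ZipCode} = {Address, Bedrooms, ListingID}, not the whole set, so Bedrooms, ListingID → Address violates BCNF; decompose into {Address, Bedrooms, ListingID} and {Bedrooms, ListingID, ZipCode}.
Within {Address, Bedrooms, ListingID}: {Bedrooms}⁺ ∩ {Address, Bedrooms, ListingID} = {Address, Bedrooms}, not the whole set, so Bedrooms → Address violates BCNF; decompose into {Address, Bedrooms} and {Bedrooms, ListingID}.
{Address, Bedrooms} is in BCNF.
{Bedrooms, ListingID} is in BCNF.
{Bedrooms, ListingID, ZipCode} is in BCNF.

{Address, Bedrooms}; {Bedrooms, City}; {Bedrooms, ListingID, ZipCode}; {City, ZipCode}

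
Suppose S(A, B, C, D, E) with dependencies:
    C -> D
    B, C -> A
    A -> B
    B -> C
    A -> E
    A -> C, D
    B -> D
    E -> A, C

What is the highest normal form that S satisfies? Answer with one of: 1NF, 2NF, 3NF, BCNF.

Candidate keys: {A}, {B}, {E}. Prime attributes: {A, B, E}.
C -> D breaks BCNF: {C}⁺ = {C, D}, so {C} is not a superkey.
C -> D has non-prime {D} on the right and a non-superkey on the left, so 3NF fails.
Every candidate key is a single attribute, so no partial dependency is possible; 2NF holds.

2NF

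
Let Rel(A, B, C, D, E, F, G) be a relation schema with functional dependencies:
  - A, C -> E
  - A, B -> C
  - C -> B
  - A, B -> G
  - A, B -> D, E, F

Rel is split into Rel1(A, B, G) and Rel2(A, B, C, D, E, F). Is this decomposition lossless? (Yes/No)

Rel1 ∩ Rel2 = {A, B}; its closure under F is {A, B, C, D, E, F, G}.
Since Rel1 ⊆ {A, B, C, D, E, F, G}, the intersection is a superkey of Rel1; the decomposition is lossless.

Yes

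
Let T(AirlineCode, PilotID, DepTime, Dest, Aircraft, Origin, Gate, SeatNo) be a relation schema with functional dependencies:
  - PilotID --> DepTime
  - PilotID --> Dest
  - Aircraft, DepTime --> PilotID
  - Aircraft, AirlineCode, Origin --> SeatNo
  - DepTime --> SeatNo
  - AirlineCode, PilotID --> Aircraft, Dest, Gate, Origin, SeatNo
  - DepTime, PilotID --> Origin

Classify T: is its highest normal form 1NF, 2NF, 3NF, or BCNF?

Candidate keys: {Aircraft, AirlineCode, DepTime}, {AirlineCode, PilotID}. Prime attributes: {Aircraft, AirlineCode, DepTime, PilotID}.
PilotID --> DepTime: {PilotID}⁺ = {DepTime, Dest, Origin, PilotID, SeatNo}, which is not all of the attributes, so the left side is not a superkey — BCNF is violated.
PilotID --> Dest has non-prime {Dest} on the right and a non-superkey on the left, so 3NF fails.
{PilotID} is a proper subset of the key {AirlineCode, PilotID}, and {PilotID}⁺ contains the non-prime attributes {Dest, Origin, SeatNo} — a partial dependency, so 2NF is violated.

1NF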